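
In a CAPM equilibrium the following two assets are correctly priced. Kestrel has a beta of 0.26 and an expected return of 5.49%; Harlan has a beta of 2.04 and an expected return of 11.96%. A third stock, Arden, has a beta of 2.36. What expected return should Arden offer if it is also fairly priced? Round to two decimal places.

13.12%

MRP (SML slope) = (11.96% − 5.49%) / (2.04 − 0.26) = 6.47% / 1.78 = 3.6348%
R_f (intercept) = 5.49% − 0.26 × 3.6348% = 4.5450%
E(R_Arden) = R_f + β × MRP = 4.5450% + 2.36 × 3.6348% = 13.12%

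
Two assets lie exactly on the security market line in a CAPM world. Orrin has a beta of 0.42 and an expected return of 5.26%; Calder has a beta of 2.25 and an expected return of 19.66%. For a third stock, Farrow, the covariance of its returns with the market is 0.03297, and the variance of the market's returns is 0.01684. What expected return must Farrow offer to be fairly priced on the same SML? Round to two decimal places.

17.36%

MRP = (19.66% − 5.26%) / (2.25 − 0.42) = 7.8689%
R_f = 5.26% − 0.42 × 7.8689% = 1.9551%
β_Farrow = Cov / Var(R_m) = 0.03297 / 0.01684 = 1.9578
E(R_Farrow) = R_f + β × MRP = 1.9551% + 1.9578 × 7.8689% = 17.36%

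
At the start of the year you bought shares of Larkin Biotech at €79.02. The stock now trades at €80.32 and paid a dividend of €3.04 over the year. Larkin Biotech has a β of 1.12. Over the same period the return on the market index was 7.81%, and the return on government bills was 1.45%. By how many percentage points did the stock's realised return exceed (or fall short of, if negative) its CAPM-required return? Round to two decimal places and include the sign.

-3.08%

Realised HPR = (P1 + D1 − P0) / P0 = (80.32 + 3.04 − 79.02) / 79.02 = 4.34 / 79.02 = 5.4923%
MRP = 7.81% − 1.45% = 6.36%
CAPM required = R_f + β·MRP = 1.45% + 1.12 × 6.36% = 8.5732%
α = realised − required = 5.4923% − 8.5732% = -3.08%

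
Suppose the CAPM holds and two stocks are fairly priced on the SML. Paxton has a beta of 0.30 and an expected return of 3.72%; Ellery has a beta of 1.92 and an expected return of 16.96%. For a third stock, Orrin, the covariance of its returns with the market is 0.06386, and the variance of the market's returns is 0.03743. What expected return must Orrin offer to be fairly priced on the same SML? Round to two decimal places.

MRP = (16.96% − 3.72%) / (1.92 − 0.30) = 8.1728%
R_f = 3.72% − 0.30 × 8.1728% = 1.2682%
β_Orrin = Cov / Var(R_m) = 0.06386 / 0.03743 = 1.7061
E(R_Orrin) = R_f + β × MRP = 1.2682% + 1.7061 × 8.1728% = 15.21%

15.21%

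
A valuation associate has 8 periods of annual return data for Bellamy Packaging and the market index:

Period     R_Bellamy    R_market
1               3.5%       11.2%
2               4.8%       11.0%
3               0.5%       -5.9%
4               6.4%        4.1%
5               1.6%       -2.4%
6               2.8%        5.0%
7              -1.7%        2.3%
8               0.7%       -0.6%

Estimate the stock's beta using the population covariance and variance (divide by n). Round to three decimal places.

0.247

Mean R_i = (3.5 + 4.8 + 0.5 + 6.4 + 1.6 + 2.8 − 1.7 + 0.7) / 8 = 2.3250%
Mean R_m = (11.2 + 11.0 − 5.9 + 4.1 − 2.4 + 5.0 + 2.3 − 0.6) / 8 = 3.0875%
Σ(R_i − R̄_i)(R_m − R̄_m) = 63.6925  ⇒  Cov = 63.6925 / 8 = 7.9616
Σ(R_m − R̄_m)² = 258.2088  ⇒  Var(R_m) = 258.2088 / 8 = 32.2761
β = Cov / Var(R_m) = 7.9616 / 32.2761 = 0.2467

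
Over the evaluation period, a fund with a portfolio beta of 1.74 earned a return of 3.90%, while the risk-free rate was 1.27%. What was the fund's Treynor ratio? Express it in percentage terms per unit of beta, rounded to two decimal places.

Treynor = (R_P − R_f) / β_P = (3.90% − 1.27%) / 1.7400 = 2.63% / 1.7400 = 1.51%

1.51%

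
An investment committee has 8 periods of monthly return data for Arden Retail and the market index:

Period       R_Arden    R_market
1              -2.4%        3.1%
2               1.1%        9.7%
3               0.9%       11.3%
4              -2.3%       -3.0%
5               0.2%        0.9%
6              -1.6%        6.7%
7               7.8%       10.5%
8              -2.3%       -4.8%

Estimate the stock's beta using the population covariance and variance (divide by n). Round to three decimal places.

0.356

Mean R_i = (-2.4 + 1.1 + 0.9 − 2.3 + 0.2 − 1.6 + 7.8 − 2.3) / 8 = 0.1750%
Mean R_m = (3.1 + 9.7 + 11.3 − 3.0 + 0.9 + 6.7 + 10.5 − 4.8) / 8 = 4.3000%
Σ(R_i − R̄_i)(R_m − R̄_m) = 96.6800  ⇒  Cov = 96.6800 / 8 = 12.0850
Σ(R_m − R̄_m)² = 271.4600  ⇒  Var(R_m) = 271.4600 / 8 = 33.9325
β = Cov / Var(R_m) = 12.0850 / 33.9325 = 0.3561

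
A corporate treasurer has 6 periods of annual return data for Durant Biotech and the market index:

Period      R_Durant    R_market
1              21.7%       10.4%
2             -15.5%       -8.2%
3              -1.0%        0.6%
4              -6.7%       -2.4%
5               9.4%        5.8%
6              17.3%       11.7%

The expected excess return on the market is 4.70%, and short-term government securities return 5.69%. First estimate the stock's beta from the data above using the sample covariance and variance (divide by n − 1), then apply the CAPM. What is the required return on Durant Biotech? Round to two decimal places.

14.35%

Mean R_i = (21.7 − 15.5 − 1.0 − 6.7 + 9.4 + 17.3) / 6 = 4.2000%
Mean R_m = (10.4 − 8.2 + 0.6 − 2.4 + 5.8 + 11.7) / 6 = 2.9833%
Σ(R_i − R̄_i)(R_m − R̄_m) = 550.0100  ⇒  Cov = 550.0100 / 5 = 110.0020
Σ(R_m − R̄_m)² = 298.6483  ⇒  Var(R_m) = 298.6483 / 5 = 59.7297
β = Cov / Var(R_m) = 110.0020 / 59.7297 = 1.8417
E(R) = R_f + β × MRP = 5.69% + 1.8417 × 4.70% = 14.35%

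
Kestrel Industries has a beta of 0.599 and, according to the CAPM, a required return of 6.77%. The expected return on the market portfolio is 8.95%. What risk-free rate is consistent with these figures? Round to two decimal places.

E(R) = R_f + β(E(R_m) − R_f) = R_f(1 − β) + β·E(R_m)
6.77% = R_f × (1 − 0.599) + 0.599 × 8.95%
6.77% = R_f × 0.401 + 5.36105%
R_f = (6.77% − 5.36105%) / 0.401 = 3.51%

3.51%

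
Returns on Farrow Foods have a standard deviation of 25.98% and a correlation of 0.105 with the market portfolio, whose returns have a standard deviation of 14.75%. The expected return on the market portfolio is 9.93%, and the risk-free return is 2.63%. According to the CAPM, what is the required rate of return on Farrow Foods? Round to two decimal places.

3.98%

β = ρ × σ_i / σ_m = 0.105 × 25.98% / 14.75% = 0.1849
MRP = 9.93% − 2.63% = 7.30%
E(R) = 2.63% + 0.1849 × 7.30% = 3.98%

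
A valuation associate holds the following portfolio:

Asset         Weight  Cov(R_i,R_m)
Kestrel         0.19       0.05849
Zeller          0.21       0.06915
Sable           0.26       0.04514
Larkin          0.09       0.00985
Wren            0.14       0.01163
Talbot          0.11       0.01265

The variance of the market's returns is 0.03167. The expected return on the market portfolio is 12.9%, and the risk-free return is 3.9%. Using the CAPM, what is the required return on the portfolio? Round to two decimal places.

15.63%

β_Kestrel = 0.05849 / 0.03167 = 1.8469
β_Zeller = 0.06915 / 0.03167 = 2.1835
β_Sable = 0.04514 / 0.03167 = 1.4253
β_Larkin = 0.00985 / 0.03167 = 0.3110
β_Wren = 0.01163 / 0.03167 = 0.3672
β_Talbot = 0.01265 / 0.03167 = 0.3994
β_P = Σ w_i β_i = 0.19×1.8469 + 0.21×2.1835 + 0.26×1.4253 + 0.09×0.3110 + 0.14×0.3672 + 0.11×0.3994 = 1.3034
MRP = 12.9% − 3.9% = 9.00%
E(R_P) = R_f + β_P × MRP = 3.9% + 1.3034 × 9.0% = 15.63%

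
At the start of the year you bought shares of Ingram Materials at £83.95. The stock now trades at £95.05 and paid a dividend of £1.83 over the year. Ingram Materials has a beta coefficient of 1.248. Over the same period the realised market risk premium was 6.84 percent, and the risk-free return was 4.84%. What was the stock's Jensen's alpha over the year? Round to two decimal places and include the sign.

Realised HPR = (P1 + D1 − P0) / P0 = (95.05 + 1.83 − 83.95) / 83.95 = 12.93 / 83.95 = 15.4020%
CAPM required = R_f + β·MRP = 4.84% + 1.248 × 6.84% = 13.37632%
α = realised − required = 15.4020% − 13.37632% = +2.03%

+2.03%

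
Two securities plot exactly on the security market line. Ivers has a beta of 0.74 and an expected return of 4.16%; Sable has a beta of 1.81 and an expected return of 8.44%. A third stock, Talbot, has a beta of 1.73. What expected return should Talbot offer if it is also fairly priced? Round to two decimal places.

8.12%

MRP (SML slope) = (8.44% − 4.16%) / (1.81 − 0.74) = 4.28% / 1.07 = 4.0000%
R_f (intercept) = 4.16% − 0.74 × 4.0000% = 1.2000%
E(R_Talbot) = R_f + β × MRP = 1.2000% + 1.73 × 4.0000% = 8.12%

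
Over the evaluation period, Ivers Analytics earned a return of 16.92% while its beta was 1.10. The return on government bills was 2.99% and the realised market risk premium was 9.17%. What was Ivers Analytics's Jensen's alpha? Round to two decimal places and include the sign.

CAPM benchmark = R_f + β(R_m − R_f) = 2.99% + 1.10 × 9.17% = 13.0770%
α = actual − benchmark = 16.92% − 13.0770% = +3.84%

+3.84%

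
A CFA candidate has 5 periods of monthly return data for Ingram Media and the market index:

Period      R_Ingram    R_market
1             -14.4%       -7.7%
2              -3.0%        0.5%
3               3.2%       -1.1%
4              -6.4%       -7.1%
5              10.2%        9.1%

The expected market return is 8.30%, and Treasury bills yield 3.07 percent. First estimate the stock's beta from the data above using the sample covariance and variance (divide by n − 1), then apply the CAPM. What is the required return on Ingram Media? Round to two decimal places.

9.56%

Mean R_i = (-14.4 − 3.0 + 3.2 − 6.4 + 10.2) / 5 = -2.0800%
Mean R_m = (-7.7 + 0.5 − 1.1 − 7.1 + 9.1) / 5 = -1.2600%
Σ(R_i − R̄_i)(R_m − R̄_m) = 231.0160  ⇒  Cov = 231.0160 / 4 = 57.7540
Σ(R_m − R̄_m)² = 186.0320  ⇒  Var(R_m) = 186.0320 / 4 = 46.5080
β = Cov / Var(R_m) = 57.7540 / 46.5080 = 1.2418
MRP = 8.30% − 3.07% = 5.23%
E(R) = R_f + β × MRP = 3.07% + 1.2418 × 5.23% = 9.56%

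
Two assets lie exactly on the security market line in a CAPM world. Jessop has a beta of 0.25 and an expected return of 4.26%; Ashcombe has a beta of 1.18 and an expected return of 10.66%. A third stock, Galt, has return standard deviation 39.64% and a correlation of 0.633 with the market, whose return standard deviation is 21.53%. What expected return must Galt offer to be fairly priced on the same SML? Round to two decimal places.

10.56%

MRP = (10.66% − 4.26%) / (1.18 − 0.25) = 6.8817%
R_f = 4.26% − 0.25 × 6.8817% = 2.5396%
β_Galt = ρ·σ_i/σ_m = 0.633 × 39.64 / 21.53 = 1.1654
E(R_Galt) = R_f + β × MRP = 2.5396% + 1.1654 × 6.8817% = 10.56%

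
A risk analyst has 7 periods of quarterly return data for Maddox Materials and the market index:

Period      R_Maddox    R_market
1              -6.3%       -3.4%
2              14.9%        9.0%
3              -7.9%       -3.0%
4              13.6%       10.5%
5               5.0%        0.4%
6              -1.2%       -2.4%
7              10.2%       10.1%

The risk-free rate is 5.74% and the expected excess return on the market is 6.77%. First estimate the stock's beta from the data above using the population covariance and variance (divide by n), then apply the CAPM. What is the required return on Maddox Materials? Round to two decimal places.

Mean R_i = (-6.3 + 14.9 − 7.9 + 13.6 + 5.0 − 1.2 + 10.2) / 7 = 4.0429%
Mean R_m = (-3.4 + 9.0 − 3.0 + 10.5 + 0.4 − 2.4 + 10.1) / 7 = 3.0286%
Σ(R_i − R̄_i)(R_m − R̄_m) = 344.2114  ⇒  Cov = 344.2114 / 7 = 49.1731
Σ(R_m − R̄_m)² = 255.5343  ⇒  Var(R_m) = 255.5343 / 7 = 36.5049
β = Cov / Var(R_m) = 49.1731 / 36.5049 = 1.3470
E(R) = R_f + β × MRP = 5.74% + 1.3470 × 6.77% = 14.86%

14.86%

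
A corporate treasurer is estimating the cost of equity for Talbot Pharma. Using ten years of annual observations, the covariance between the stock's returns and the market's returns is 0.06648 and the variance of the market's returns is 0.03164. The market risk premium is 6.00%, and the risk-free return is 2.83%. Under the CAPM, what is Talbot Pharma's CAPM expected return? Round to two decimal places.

15.44%

β = Cov(R_i, R_m) / Var(R_m) = 0.06648 / 0.03164 = 2.1011
E(R) = R_f + β × MRP = 2.83% + 2.1011 × 6.00% = 15.44%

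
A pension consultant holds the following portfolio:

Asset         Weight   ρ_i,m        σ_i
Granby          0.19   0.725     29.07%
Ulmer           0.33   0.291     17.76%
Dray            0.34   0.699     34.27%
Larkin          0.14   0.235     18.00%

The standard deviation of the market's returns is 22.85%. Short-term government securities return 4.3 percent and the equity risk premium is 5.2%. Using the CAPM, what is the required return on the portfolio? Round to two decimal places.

7.59%

β_Granby = 0.725 × 29.07% / 22.85% = 0.9224
β_Ulmer = 0.291 × 17.76% / 22.85% = 0.2262
β_Dray = 0.699 × 34.27% / 22.85% = 1.0483
β_Larkin = 0.235 × 18.00% / 22.85% = 0.1851
β_P = Σ w_i β_i = 0.19×0.9224 + 0.33×0.2262 + 0.34×1.0483 + 0.14×0.1851 = 0.6322
E(R_P) = R_f + β_P × MRP = 4.3% + 0.6322 × 5.2% = 7.59%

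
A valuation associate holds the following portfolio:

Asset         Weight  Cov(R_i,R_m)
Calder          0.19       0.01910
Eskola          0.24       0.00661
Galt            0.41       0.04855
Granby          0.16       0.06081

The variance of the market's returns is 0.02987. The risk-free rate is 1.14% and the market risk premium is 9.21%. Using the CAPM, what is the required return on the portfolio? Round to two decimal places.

11.89%

β_Calder = 0.01910 / 0.02987 = 0.6394
β_Eskola = 0.00661 / 0.02987 = 0.2213
β_Galt = 0.04855 / 0.02987 = 1.6254
β_Granby = 0.06081 / 0.02987 = 2.0358
β_P = Σ w_i β_i = 0.19×0.6394 + 0.24×0.2213 + 0.41×1.6254 + 0.16×2.0358 = 1.1667
E(R_P) = R_f + β_P × MRP = 1.14% + 1.1667 × 9.21% = 11.89%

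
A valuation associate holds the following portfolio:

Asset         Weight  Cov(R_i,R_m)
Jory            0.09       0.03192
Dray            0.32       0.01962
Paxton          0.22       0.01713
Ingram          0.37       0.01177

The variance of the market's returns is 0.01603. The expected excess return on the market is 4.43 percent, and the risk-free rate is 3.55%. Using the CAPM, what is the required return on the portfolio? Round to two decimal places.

8.32%

β_Jory = 0.03192 / 0.01603 = 1.9913
β_Dray = 0.01962 / 0.01603 = 1.2240
β_Paxton = 0.01713 / 0.01603 = 1.0686
β_Ingram = 0.01177 / 0.01603 = 0.7342
β_P = Σ w_i β_i = 0.09×1.9913 + 0.32×1.2240 + 0.22×1.0686 + 0.37×0.7342 = 1.0776
E(R_P) = R_f + β_P × MRP = 3.55% + 1.0776 × 4.43% = 8.32%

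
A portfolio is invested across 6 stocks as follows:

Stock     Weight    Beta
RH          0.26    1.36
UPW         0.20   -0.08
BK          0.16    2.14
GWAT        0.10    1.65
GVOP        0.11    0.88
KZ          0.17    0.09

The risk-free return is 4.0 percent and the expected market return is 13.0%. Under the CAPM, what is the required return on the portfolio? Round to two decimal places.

β_P = Σ w_i β_i = 0.26×1.36 + 0.20×-0.08 + 0.16×2.14 + 0.10×1.65 + 0.11×0.88 + 0.17×0.09 = 0.9571
MRP = 13.0% − 4.0% = 9.00%
E(R_P) = R_f + β_P × MRP = 4.0% + 0.9571 × 9.0% = 12.61%

12.61%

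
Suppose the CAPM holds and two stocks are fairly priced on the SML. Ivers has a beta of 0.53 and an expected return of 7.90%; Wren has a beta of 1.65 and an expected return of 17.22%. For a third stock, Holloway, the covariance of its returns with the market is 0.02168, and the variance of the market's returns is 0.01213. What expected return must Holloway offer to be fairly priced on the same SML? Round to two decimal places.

18.36%

MRP = (17.22% − 7.90%) / (1.65 − 0.53) = 8.3214%
R_f = 7.90% − 0.53 × 8.3214% = 3.4897%
β_Holloway = Cov / Var(R_m) = 0.02168 / 0.01213 = 1.7873
E(R_Holloway) = R_f + β × MRP = 3.4897% + 1.7873 × 8.3214% = 18.36%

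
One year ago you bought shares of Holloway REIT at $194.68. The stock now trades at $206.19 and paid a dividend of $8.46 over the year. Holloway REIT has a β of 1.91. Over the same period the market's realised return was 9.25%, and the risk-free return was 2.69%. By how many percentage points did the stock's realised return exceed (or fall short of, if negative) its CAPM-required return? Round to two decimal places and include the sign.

Realised HPR = (P1 + D1 − P0) / P0 = (206.19 + 8.46 − 194.68) / 194.68 = 19.97 / 194.68 = 10.2579%
MRP = 9.25% − 2.69% = 6.56%
CAPM required = R_f + β·MRP = 2.69% + 1.91 × 6.56% = 15.2196%
α = realised − required = 10.2579% − 15.2196% = -4.96%

-4.96%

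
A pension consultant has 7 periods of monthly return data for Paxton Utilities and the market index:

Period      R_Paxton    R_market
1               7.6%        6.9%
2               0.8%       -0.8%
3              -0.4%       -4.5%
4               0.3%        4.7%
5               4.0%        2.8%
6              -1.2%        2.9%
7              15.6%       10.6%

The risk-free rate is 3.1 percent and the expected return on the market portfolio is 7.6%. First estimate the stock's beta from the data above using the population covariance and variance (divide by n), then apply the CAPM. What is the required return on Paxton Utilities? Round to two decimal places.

7.47%

Mean R_i = (7.6 + 0.8 − 0.4 + 0.3 + 4.0 − 1.2 + 15.6) / 7 = 3.8143%
Mean R_m = (6.9 − 0.8 − 4.5 + 4.7 + 2.8 + 2.9 + 10.6) / 7 = 3.2286%
Σ(R_i − R̄_i)(R_m − R̄_m) = 141.8871  ⇒  Cov = 141.8871 / 7 = 20.2696
Σ(R_m − R̄_m)² = 146.2343  ⇒  Var(R_m) = 146.2343 / 7 = 20.8906
β = Cov / Var(R_m) = 20.2696 / 20.8906 = 0.9703
MRP = 7.6% − 3.1% = 4.50%
E(R) = R_f + β × MRP = 3.1% + 0.9703 × 4.5% = 7.47%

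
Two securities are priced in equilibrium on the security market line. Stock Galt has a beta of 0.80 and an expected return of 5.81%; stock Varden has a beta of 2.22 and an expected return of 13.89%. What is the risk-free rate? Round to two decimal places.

Both satisfy E(R) = R_f + β·MRP, so the slope of the SML is
MRP = (13.89% − 5.81%) / (2.22 − 0.80) = 8.08% / 1.42 = 5.6901%
R_f = E(R_Galt) − β_Galt·MRP = 5.81% − 0.80 × 5.6901% = 1.2579%

1.26%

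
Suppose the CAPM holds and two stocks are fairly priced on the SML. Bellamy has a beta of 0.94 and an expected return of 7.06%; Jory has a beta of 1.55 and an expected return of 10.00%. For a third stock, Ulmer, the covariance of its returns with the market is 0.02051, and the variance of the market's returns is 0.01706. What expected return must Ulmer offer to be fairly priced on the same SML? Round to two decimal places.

MRP = (10.00% − 7.06%) / (1.55 − 0.94) = 4.8197%
R_f = 7.06% − 0.94 × 4.8197% = 2.5295%
β_Ulmer = Cov / Var(R_m) = 0.02051 / 0.01706 = 1.2022
E(R_Ulmer) = R_f + β × MRP = 2.5295% + 1.2022 × 4.8197% = 8.32%

8.32%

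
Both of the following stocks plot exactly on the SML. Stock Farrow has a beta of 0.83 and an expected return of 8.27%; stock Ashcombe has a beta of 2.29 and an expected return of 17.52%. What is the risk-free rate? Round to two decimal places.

Both satisfy E(R) = R_f + β·MRP, so the slope of the SML is
MRP = (17.52% − 8.27%) / (2.29 − 0.83) = 9.25% / 1.46 = 6.3356%
R_f = E(R_Farrow) − β_Farrow·MRP = 8.27% − 0.83 × 6.3356% = 3.0115%

3.01%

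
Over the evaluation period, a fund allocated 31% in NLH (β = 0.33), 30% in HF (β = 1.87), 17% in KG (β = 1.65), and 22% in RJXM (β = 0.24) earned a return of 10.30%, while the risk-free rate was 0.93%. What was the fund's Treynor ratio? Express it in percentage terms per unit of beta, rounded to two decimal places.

9.40%

β_P = 0.31×0.33 + 0.30×1.87 + 0.17×1.65 + 0.22×0.24 = 0.9966
Treynor = (R_P − R_f) / β_P = (10.30% − 0.93%) / 0.9966 = 9.37% / 0.9966 = 9.40%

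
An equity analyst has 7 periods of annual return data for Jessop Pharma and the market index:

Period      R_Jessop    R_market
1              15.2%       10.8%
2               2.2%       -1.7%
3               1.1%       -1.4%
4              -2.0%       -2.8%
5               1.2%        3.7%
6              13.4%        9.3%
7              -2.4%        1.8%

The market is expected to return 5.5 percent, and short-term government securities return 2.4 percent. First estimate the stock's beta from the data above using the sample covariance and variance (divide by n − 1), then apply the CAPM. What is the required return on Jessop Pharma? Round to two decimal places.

6.04%

Mean R_i = (15.2 + 2.2 + 1.1 − 2.0 + 1.2 + 13.4 − 2.4) / 7 = 4.1000%
Mean R_m = (10.8 − 1.7 − 1.4 − 2.8 + 3.7 + 9.3 + 1.8) / 7 = 2.8143%
Σ(R_i − R̄_i)(R_m − R̄_m) = 208.4500  ⇒  Cov = 208.4500 / 6 = 34.7417
Σ(R_m − R̄_m)² = 177.3086  ⇒  Var(R_m) = 177.3086 / 6 = 29.5514
β = Cov / Var(R_m) = 34.7417 / 29.5514 = 1.1756
MRP = 5.5% − 2.4% = 3.10%
E(R) = R_f + β × MRP = 2.4% + 1.1756 × 3.1% = 6.04%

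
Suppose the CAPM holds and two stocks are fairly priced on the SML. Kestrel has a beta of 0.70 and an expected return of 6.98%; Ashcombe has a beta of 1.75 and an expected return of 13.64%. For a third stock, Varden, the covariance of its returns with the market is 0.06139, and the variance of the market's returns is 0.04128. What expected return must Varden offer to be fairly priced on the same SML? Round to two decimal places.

MRP = (13.64% − 6.98%) / (1.75 − 0.70) = 6.3429%
R_f = 6.98% − 0.70 × 6.3429% = 2.5400%
β_Varden = Cov / Var(R_m) = 0.06139 / 0.04128 = 1.4872
E(R_Varden) = R_f + β × MRP = 2.5400% + 1.4872 × 6.3429% = 11.97%

11.97%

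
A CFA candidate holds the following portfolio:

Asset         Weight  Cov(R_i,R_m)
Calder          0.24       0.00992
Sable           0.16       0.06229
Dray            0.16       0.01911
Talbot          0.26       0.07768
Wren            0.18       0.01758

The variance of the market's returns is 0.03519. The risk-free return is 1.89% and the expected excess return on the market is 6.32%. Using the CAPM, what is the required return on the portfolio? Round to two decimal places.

β_Calder = 0.00992 / 0.03519 = 0.2819
β_Sable = 0.06229 / 0.03519 = 1.7701
β_Dray = 0.01911 / 0.03519 = 0.5431
β_Talbot = 0.07768 / 0.03519 = 2.2074
β_Wren = 0.01758 / 0.03519 = 0.4996
β_P = Σ w_i β_i = 0.24×0.2819 + 0.16×1.7701 + 0.16×0.5431 + 0.26×2.2074 + 0.18×0.4996 = 1.1016
E(R_P) = R_f + β_P × MRP = 1.89% + 1.1016 × 6.32% = 8.85%

8.85%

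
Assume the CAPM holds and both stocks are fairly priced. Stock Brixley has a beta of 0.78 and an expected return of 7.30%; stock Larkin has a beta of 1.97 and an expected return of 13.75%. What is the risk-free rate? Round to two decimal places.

Both satisfy E(R) = R_f + β·MRP, so the slope of the SML is
MRP = (13.75% − 7.30%) / (1.97 − 0.78) = 6.45% / 1.19 = 5.4202%
R_f = E(R_Brixley) − β_Brixley·MRP = 7.30% − 0.78 × 5.4202% = 3.0722%

3.07%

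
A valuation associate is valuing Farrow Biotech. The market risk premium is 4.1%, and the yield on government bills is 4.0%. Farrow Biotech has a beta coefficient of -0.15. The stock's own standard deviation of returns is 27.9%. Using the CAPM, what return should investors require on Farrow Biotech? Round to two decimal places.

3.39%

E(R) = R_f + β × MRP = 4.0% + -0.15 × 4.1% = 3.39%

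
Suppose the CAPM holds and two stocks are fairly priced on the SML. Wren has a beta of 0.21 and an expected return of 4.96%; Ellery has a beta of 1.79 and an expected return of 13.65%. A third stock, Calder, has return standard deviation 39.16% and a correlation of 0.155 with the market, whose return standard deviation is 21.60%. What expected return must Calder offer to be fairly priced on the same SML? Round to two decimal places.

5.35%

MRP = (13.65% − 4.96%) / (1.79 − 0.21) = 5.5000%
R_f = 4.96% − 0.21 × 5.5000% = 3.8050%
β_Calder = ρ·σ_i/σ_m = 0.155 × 39.16 / 21.60 = 0.2810
E(R_Calder) = R_f + β × MRP = 3.8050% + 0.2810 × 5.5000% = 5.35%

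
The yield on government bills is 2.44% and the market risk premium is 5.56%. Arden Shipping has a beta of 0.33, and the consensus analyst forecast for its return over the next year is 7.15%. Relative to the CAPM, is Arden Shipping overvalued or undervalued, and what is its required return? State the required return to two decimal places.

Required return = R_f + β·MRP = 2.44% + 0.33 × 5.56% = 4.27%
Forecast 7.15% > required 4.27% → the stock plots above the SML → undervalued.

Undervalued; required return 4.27%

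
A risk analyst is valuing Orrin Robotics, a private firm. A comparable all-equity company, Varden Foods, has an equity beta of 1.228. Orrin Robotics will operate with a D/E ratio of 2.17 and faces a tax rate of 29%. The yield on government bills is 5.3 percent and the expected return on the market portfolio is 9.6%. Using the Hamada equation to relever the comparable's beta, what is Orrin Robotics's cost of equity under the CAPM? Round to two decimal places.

18.72%

β_L = β_U × [1 + (1 − t)(D/E)] = 1.228 × [1 + (1 − 0.29) × 2.17]
    = 1.228 × [1 + 0.71 × 2.17] = 1.228 × 2.5407 = 3.1200
MRP = 9.6% − 5.3% = 4.30%
E(R) = R_f + β_L × MRP = 5.3% + 3.1200 × 4.3% = 18.72%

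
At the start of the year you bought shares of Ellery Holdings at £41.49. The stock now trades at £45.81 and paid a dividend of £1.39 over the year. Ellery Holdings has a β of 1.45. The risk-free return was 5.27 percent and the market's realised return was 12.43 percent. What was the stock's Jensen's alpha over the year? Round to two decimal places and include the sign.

Realised HPR = (P1 + D1 − P0) / P0 = (45.81 + 1.39 − 41.49) / 41.49 = 5.71 / 41.49 = 13.7624%
MRP = 12.43% − 5.27% = 7.16%
CAPM required = R_f + β·MRP = 5.27% + 1.45 × 7.16% = 15.6520%
α = realised − required = 13.7624% − 15.6520% = -1.89%

-1.89%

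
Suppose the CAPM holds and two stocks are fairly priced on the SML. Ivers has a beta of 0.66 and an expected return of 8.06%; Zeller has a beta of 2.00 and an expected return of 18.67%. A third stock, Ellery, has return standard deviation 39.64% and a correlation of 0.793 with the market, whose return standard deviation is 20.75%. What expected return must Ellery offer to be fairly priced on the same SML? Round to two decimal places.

14.83%

MRP = (18.67% − 8.06%) / (2.00 − 0.66) = 7.9179%
R_f = 8.06% − 0.66 × 7.9179% = 2.8342%
β_Ellery = ρ·σ_i/σ_m = 0.793 × 39.64 / 20.75 = 1.5149
E(R_Ellery) = R_f + β × MRP = 2.8342% + 1.5149 × 7.9179% = 14.83%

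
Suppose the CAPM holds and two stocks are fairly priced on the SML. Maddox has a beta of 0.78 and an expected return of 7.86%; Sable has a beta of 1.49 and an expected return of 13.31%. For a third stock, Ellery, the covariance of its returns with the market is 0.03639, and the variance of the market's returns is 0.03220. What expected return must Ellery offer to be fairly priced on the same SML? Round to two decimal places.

MRP = (13.31% − 7.86%) / (1.49 − 0.78) = 7.6761%
R_f = 7.86% − 0.78 × 7.6761% = 1.8726%
β_Ellery = Cov / Var(R_m) = 0.03639 / 0.03220 = 1.1301
E(R_Ellery) = R_f + β × MRP = 1.8726% + 1.1301 × 7.6761% = 10.55%

10.55%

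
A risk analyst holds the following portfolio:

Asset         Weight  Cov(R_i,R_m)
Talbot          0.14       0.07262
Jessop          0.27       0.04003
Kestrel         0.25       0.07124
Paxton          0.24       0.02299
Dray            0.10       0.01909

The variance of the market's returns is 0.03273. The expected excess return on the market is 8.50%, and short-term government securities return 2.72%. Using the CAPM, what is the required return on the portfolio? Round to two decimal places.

14.72%

β_Talbot = 0.07262 / 0.03273 = 2.2188
β_Jessop = 0.04003 / 0.03273 = 1.2230
β_Kestrel = 0.07124 / 0.03273 = 2.1766
β_Paxton = 0.02299 / 0.03273 = 0.7024
β_Dray = 0.01909 / 0.03273 = 0.5833
β_P = Σ w_i β_i = 0.14×2.2188 + 0.27×1.2230 + 0.25×2.1766 + 0.24×0.7024 + 0.10×0.5833 = 1.4119
E(R_P) = R_f + β_P × MRP = 2.72% + 1.4119 × 8.50% = 14.72%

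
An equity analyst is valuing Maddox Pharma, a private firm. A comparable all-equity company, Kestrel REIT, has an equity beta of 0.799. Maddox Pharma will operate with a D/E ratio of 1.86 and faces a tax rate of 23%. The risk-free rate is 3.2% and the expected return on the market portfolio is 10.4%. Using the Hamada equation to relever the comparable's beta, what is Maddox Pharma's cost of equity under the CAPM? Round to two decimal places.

17.19%

β_L = β_U × [1 + (1 − t)(D/E)] = 0.799 × [1 + (1 − 0.23) × 1.86]
    = 0.799 × [1 + 0.77 × 1.86] = 0.799 × 2.4322 = 1.9433
MRP = 10.4% − 3.2% = 7.20%
E(R) = R_f + β_L × MRP = 3.2% + 1.9433 × 7.2% = 17.19%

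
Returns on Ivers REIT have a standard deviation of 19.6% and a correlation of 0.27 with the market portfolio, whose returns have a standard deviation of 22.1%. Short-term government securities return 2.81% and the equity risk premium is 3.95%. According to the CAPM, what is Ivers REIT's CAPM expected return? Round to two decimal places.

3.76%

β = ρ × σ_i / σ_m = 0.27 × 19.6% / 22.1% = 0.2395
E(R) = 2.81% + 0.2395 × 3.95% = 3.76%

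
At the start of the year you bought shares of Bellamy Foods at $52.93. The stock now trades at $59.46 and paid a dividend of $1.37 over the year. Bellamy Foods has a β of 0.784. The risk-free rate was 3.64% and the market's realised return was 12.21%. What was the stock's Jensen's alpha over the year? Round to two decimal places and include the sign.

+4.57%

Realised HPR = (P1 + D1 − P0) / P0 = (59.46 + 1.37 − 52.93) / 52.93 = 7.90 / 52.93 = 14.9254%
MRP = 12.21% − 3.64% = 8.57%
CAPM required = R_f + β·MRP = 3.64% + 0.784 × 8.57% = 10.35888%
α = realised − required = 14.9254% − 10.35888% = +4.57%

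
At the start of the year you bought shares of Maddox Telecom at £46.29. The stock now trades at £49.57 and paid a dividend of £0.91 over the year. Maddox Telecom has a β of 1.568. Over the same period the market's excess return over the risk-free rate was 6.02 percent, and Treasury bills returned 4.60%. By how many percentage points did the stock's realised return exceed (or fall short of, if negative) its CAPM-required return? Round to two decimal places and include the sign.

Realised HPR = (P1 + D1 − P0) / P0 = (49.57 + 0.91 − 46.29) / 46.29 = 4.19 / 46.29 = 9.0516%
CAPM required = R_f + β·MRP = 4.60% + 1.568 × 6.02% = 14.03936%
α = realised − required = 9.0516% − 14.03936% = -4.99%

-4.99%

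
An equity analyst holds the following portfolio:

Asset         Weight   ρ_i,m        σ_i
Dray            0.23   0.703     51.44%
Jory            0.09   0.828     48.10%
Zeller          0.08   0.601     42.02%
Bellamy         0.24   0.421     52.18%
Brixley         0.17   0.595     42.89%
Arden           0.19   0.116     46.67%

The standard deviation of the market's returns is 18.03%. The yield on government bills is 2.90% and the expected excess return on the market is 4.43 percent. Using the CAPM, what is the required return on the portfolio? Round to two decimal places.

8.93%

β_Dray = 0.703 × 51.44% / 18.03% = 2.0057
β_Jory = 0.828 × 48.10% / 18.03% = 2.2089
β_Zeller = 0.601 × 42.02% / 18.03% = 1.4007
β_Bellamy = 0.421 × 52.18% / 18.03% = 1.2184
β_Brixley = 0.595 × 42.89% / 18.03% = 1.4154
β_Arden = 0.116 × 46.67% / 18.03% = 0.3003
β_P = Σ w_i β_i = 0.23×2.0057 + 0.09×2.2089 + 0.08×1.4007 + 0.24×1.2184 + 0.17×1.4154 + 0.19×0.3003 = 1.3623
E(R_P) = R_f + β_P × MRP = 2.90% + 1.3623 × 4.43% = 8.93%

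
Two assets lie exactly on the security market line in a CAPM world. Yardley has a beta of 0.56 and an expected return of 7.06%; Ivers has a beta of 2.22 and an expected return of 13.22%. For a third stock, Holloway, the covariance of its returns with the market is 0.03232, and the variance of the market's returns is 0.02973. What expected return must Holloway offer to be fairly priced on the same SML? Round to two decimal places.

9.02%

MRP = (13.22% − 7.06%) / (2.22 − 0.56) = 3.7108%
R_f = 7.06% − 0.56 × 3.7108% = 4.9820%
β_Holloway = Cov / Var(R_m) = 0.03232 / 0.02973 = 1.0871
E(R_Holloway) = R_f + β × MRP = 4.9820% + 1.0871 × 3.7108% = 9.02%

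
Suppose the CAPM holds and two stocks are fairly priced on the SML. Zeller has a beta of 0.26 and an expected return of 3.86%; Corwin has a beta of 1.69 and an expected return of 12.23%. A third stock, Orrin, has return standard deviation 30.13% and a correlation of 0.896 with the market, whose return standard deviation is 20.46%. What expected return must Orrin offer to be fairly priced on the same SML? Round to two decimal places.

10.06%

MRP = (12.23% − 3.86%) / (1.69 − 0.26) = 5.8531%
R_f = 3.86% − 0.26 × 5.8531% = 2.3382%
β_Orrin = ρ·σ_i/σ_m = 0.896 × 30.13 / 20.46 = 1.3195
E(R_Orrin) = R_f + β × MRP = 2.3382% + 1.3195 × 5.8531% = 10.06%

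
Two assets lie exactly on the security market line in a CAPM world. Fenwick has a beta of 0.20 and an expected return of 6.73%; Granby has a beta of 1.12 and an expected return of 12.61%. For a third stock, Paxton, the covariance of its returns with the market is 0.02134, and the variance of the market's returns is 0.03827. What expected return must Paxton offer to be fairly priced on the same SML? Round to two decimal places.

9.02%

MRP = (12.61% − 6.73%) / (1.12 − 0.20) = 6.3913%
R_f = 6.73% − 0.20 × 6.3913% = 5.4517%
β_Paxton = Cov / Var(R_m) = 0.02134 / 0.03827 = 0.5576
E(R_Paxton) = R_f + β × MRP = 5.4517% + 0.5576 × 6.3913% = 9.02%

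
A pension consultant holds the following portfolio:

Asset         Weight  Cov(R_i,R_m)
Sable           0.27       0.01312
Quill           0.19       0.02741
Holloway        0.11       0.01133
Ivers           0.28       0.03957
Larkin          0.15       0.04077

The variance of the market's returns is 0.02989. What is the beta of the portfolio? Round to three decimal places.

β_Sable = 0.01312 / 0.02989 = 0.4389
β_Quill = 0.02741 / 0.02989 = 0.9170
β_Holloway = 0.01133 / 0.02989 = 0.3791
β_Ivers = 0.03957 / 0.02989 = 1.3239
β_Larkin = 0.04077 / 0.02989 = 1.3640
β_P = Σ w_i β_i = 0.27×0.4389 + 0.19×0.9170 + 0.11×0.3791 + 0.28×1.3239 + 0.15×1.3640 = 0.9097

0.910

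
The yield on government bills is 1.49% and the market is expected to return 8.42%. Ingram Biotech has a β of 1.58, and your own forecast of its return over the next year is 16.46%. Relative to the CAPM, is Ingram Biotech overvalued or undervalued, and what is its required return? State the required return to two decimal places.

MRP = 8.42% − 1.49% = 6.93%
Required return = R_f + β·MRP = 1.49% + 1.58 × 6.93% = 12.44%
Forecast 16.46% > required 12.44% → the stock plots above the SML → undervalued.

Undervalued; required return 12.44%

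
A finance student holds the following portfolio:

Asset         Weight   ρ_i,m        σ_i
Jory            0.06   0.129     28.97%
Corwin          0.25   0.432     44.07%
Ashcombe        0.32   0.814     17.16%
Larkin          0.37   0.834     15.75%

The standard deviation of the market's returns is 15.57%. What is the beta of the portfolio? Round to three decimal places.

0.919

β_Jory = 0.129 × 28.97% / 15.57% = 0.2400
β_Corwin = 0.432 × 44.07% / 15.57% = 1.2228
β_Ashcombe = 0.814 × 17.16% / 15.57% = 0.8971
β_Larkin = 0.834 × 15.75% / 15.57% = 0.8436
β_P = Σ w_i β_i = 0.06×0.2400 + 0.25×1.2228 + 0.32×0.8971 + 0.37×0.8436 = 0.9193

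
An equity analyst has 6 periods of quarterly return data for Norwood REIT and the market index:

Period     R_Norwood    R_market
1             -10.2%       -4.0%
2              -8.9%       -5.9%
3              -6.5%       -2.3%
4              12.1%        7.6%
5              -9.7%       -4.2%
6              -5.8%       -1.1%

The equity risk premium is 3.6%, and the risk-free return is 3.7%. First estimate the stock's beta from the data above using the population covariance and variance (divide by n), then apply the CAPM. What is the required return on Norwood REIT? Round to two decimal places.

Mean R_i = (-10.2 − 8.9 − 6.5 + 12.1 − 9.7 − 5.8) / 6 = -4.8333%
Mean R_m = (-4.0 − 5.9 − 2.3 + 7.6 − 4.2 − 1.1) / 6 = -1.6500%
Σ(R_i − R̄_i)(R_m − R̄_m) = 199.4900  ⇒  Cov = 199.4900 / 6 = 33.2483
Σ(R_m − R̄_m)² = 116.3750  ⇒  Var(R_m) = 116.3750 / 6 = 19.3958
β = Cov / Var(R_m) = 33.2483 / 19.3958 = 1.7142
E(R) = R_f + β × MRP = 3.7% + 1.7142 × 3.6% = 9.87%

9.87%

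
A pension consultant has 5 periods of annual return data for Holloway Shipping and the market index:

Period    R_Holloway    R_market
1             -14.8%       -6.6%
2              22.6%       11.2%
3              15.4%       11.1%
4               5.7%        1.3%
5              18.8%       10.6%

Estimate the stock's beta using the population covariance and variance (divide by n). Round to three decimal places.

1.832

Mean R_i = (-14.8 + 22.6 + 15.4 + 5.7 + 18.8) / 5 = 9.5400%
Mean R_m = (-6.6 + 11.2 + 11.1 + 1.3 + 10.6) / 5 = 5.5200%
Σ(R_i − R̄_i)(R_m − R̄_m) = 465.1260  ⇒  Cov = 465.1260 / 5 = 93.0252
Σ(R_m − R̄_m)² = 253.9080  ⇒  Var(R_m) = 253.9080 / 5 = 50.7816
β = Cov / Var(R_m) = 93.0252 / 50.7816 = 1.8319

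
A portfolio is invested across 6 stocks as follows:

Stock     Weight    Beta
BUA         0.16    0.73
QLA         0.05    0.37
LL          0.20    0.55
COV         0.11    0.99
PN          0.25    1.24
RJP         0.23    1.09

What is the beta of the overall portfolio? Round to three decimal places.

0.915

β_P = Σ w_i β_i = 0.16×0.73 + 0.05×0.37 + 0.20×0.55 + 0.11×0.99 + 0.25×1.24 + 0.23×1.09 = 0.9149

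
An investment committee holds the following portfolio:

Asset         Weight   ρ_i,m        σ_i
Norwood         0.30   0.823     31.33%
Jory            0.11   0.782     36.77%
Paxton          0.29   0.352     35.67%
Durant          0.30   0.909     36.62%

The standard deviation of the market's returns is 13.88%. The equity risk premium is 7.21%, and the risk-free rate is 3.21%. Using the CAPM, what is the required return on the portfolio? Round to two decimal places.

β_Norwood = 0.823 × 31.33% / 13.88% = 1.8577
β_Jory = 0.782 × 36.77% / 13.88% = 2.0716
β_Paxton = 0.352 × 35.67% / 13.88% = 0.9046
β_Durant = 0.909 × 36.62% / 13.88% = 2.3982
β_P = Σ w_i β_i = 0.30×1.8577 + 0.11×2.0716 + 0.29×0.9046 + 0.30×2.3982 = 1.7670
E(R_P) = R_f + β_P × MRP = 3.21% + 1.7670 × 7.21% = 15.95%

15.95%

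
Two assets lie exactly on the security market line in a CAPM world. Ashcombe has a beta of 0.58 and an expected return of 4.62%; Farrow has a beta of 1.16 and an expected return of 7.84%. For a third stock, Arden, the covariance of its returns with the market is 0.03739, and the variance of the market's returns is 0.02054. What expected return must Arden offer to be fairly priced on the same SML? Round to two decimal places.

MRP = (7.84% − 4.62%) / (1.16 − 0.58) = 5.5517%
R_f = 4.62% − 0.58 × 5.5517% = 1.4000%
β_Arden = Cov / Var(R_m) = 0.03739 / 0.02054 = 1.8204
E(R_Arden) = R_f + β × MRP = 1.4000% + 1.8204 × 5.5517% = 11.51%

11.51%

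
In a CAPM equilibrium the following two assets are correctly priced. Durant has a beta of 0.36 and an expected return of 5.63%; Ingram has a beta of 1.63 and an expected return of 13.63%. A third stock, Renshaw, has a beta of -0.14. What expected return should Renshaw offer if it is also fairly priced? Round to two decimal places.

2.48%

MRP (SML slope) = (13.63% − 5.63%) / (1.63 − 0.36) = 8.00% / 1.27 = 6.2992%
R_f (intercept) = 5.63% − 0.36 × 6.2992% = 3.3623%
E(R_Renshaw) = R_f + β × MRP = 3.3623% + -0.14 × 6.2992% = 2.48%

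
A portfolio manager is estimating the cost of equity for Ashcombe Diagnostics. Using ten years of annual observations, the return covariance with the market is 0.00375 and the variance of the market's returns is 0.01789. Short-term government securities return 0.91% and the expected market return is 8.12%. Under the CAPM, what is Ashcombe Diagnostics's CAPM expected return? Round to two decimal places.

2.42%

β = Cov(R_i, R_m) / Var(R_m) = 0.00375 / 0.01789 = 0.2096
MRP = 8.12% − 0.91% = 7.21%
E(R) = R_f + β × MRP = 0.91% + 0.2096 × 7.21% = 2.42%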